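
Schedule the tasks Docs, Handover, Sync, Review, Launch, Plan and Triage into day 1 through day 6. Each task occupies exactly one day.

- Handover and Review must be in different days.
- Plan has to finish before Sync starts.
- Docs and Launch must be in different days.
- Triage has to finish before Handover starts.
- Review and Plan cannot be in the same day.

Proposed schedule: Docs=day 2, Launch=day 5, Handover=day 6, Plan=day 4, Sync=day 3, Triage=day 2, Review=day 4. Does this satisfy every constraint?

Review and Plan cannot be in the same day — violated.
Plan has to finish before Sync starts — violated.
Handover and Review must be in different days — holds.
Docs and Launch must be in different days — holds.
Triage has to finish before Handover starts — holds.

No — it violates: Review and Plan cannot be in the same day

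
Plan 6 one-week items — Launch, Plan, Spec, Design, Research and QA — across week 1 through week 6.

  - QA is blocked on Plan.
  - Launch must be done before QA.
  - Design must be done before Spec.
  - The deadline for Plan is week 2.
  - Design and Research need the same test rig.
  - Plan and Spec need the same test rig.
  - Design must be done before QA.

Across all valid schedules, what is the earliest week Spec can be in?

week 2

Precedence pushes Spec to at least week 2.
Spec at week 2 is achievable: Design -> week 1; Research -> week 2; QA -> week 2; Spec -> week 2; Launch -> week 1; Plan -> week 1.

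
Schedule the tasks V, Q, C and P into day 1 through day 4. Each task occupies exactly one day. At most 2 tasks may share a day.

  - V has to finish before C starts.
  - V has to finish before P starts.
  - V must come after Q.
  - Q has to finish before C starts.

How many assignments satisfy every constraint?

Splitting on V: it can be day 2 (4), day 3 (2). Listing each branch's schedules as (Q, C, P) by day number:
V=day 2: (1,3,3) (1,3,4) (1,4,3) (1,4,4) — 4.
V=day 3: (1,4,4) (2,4,4) — 2.
Summing: 4 + 2 = 6.

6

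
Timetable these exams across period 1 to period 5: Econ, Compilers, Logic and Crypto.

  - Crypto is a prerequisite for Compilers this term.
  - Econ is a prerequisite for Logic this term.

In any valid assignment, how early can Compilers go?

period 2

Precedence pushes Compilers to at least period 2.
Compilers at period 2 is achievable: Crypto -> period 1, Econ -> period 1, Logic -> period 2, Compilers -> period 2.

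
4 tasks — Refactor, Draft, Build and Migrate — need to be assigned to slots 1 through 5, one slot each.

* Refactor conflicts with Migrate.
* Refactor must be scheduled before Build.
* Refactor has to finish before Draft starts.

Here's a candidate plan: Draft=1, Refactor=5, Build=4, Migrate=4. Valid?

Refactor has to finish before Draft starts — violated.
Refactor must be scheduled before Build — violated.
Refactor conflicts with Migrate — holds.

No — it violates: Refactor has to finish before Draft starts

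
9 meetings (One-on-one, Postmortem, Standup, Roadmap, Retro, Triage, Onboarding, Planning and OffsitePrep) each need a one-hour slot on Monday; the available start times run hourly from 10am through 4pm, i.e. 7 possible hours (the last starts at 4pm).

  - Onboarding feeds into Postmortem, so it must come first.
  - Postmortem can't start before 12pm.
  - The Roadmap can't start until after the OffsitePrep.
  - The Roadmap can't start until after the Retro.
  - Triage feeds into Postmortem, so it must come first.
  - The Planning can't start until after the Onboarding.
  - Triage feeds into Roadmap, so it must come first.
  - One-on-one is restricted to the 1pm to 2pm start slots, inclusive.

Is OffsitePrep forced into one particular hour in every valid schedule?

No

OffsitePrep can be 10am (e.g. Retro in 10am; Postmortem in 12pm; Planning in 11am; Onboarding in 10am; Standup in 10am; OffsitePrep in 10am; Roadmap in 11am; One-on-one in 1pm; Triage in 10am) or 11am (e.g. Planning in 11am, Retro in 10am, One-on-one in 1pm, Triage in 10am, Postmortem in 12pm, Standup in 10am, Roadmap in 12pm, Onboarding in 10am, OffsitePrep in 11am).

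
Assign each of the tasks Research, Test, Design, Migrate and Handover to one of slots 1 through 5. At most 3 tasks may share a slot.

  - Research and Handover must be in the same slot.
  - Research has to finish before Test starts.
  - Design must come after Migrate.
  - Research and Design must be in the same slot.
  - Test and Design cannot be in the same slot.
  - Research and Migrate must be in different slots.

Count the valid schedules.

Splitting on Research: it can be 2 (3), 3 (4), 4 (3). Listing each branch's schedules as (Test, Design, Migrate, Handover):
Research=2: (3,2,1,2) (4,2,1,2) (5,2,1,2) — 3.
Research=3: (4,3,1,3) (4,3,2,3) (5,3,1,3) (5,3,2,3) — 4.
Research=4: (5,4,1,4) (5,4,2,4) (5,4,3,4) — 3.
Summing: 3 + 4 + 3 = 10.

10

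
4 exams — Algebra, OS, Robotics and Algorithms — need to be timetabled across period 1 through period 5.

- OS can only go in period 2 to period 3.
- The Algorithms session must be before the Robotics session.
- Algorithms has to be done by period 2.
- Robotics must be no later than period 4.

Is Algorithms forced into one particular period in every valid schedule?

No

Algorithms can be period 1 (e.g. Algorithms in period 1, Robotics in period 2, OS in period 2, Algebra in period 1) or period 2 (e.g. Robotics=period 3; OS=period 2; Algorithms=period 2; Algebra=period 1).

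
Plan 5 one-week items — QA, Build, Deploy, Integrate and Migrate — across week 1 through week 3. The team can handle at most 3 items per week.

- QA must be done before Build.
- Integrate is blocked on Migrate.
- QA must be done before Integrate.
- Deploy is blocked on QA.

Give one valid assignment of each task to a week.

Integrate -> week 2, Build -> week 2, Deploy -> week 2, QA -> week 1, Migrate -> week 1

Checking: QA(week 1) before Integrate(week 2); QA(week 1) before Build(week 2); QA(week 1) before Deploy(week 2); Migrate(week 1) before Integrate(week 2); max 3 per week (cap 3).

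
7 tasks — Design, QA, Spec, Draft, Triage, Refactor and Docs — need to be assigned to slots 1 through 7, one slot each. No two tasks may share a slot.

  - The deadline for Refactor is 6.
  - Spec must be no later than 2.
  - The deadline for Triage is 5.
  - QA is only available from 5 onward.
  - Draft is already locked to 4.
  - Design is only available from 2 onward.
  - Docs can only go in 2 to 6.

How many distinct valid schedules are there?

45

Splitting on Design: it can be 2 (4), 3 (7), 5 (7), 6 (10), 7 (17). Listing each branch's schedules as (QA, Spec, Draft, Triage, Refactor, Docs):
Design=2: (7,1,4,3,5,6) (7,1,4,3,6,5) (7,1,4,5,3,6) (7,1,4,5,6,3) — 4.
Design=3: (7,1,4,2,5,6) (7,1,4,2,6,5) (7,1,4,5,2,6) (7,1,4,5,6,2) (7,2,4,1,5,6) (7,2,4,1,6,5) (7,2,4,5,1,6) — 7.
Design=5: (7,1,4,2,3,6) (7,1,4,2,6,3) (7,1,4,3,2,6) (7,1,4,3,6,2) (7,2,4,1,3,6) (7,2,4,1,6,3) (7,2,4,3,1,6) — 7.
Design=6: (7,1,4,2,3,5) (7,1,4,2,5,3) (7,1,4,3,2,5) (7,1,4,3,5,2) (7,1,4,5,2,3) (7,1,4,5,3,2) (7,2,4,1,3,5) (7,2,4,1,5,3) (7,2,4,3,1,5) (7,2,4,5,1,3) — 10.
Design=7: (5,1,4,2,3,6) (5,1,4,2,6,3) (5,1,4,3,2,6) (5,1,4,3,6,2) (5,2,4,1,3,6) (5,2,4,1,6,3) (5,2,4,3,1,6) (6,1,4,2,3,5) (6,1,4,2,5,3) (6,1,4,3,2,5) (6,1,4,3,5,2) (6,1,4,5,2,3) (6,1,4,5,3,2) (6,2,4,1,3,5) (6,2,4,1,5,3) (6,2,4,3,1,5) (6,2,4,5,1,3) — 17.
Summing: 4 + 7 + 7 + 10 + 17 = 45.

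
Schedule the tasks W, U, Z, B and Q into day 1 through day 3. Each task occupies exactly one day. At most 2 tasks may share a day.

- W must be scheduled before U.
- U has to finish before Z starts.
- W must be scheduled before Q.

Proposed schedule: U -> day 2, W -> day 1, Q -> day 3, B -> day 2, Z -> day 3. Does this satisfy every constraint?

W must be scheduled before U — holds.
U has to finish before Z starts — holds.
W must be scheduled before Q — holds.
At most 2 tasks may share a day — holds.

Yes, all constraints hold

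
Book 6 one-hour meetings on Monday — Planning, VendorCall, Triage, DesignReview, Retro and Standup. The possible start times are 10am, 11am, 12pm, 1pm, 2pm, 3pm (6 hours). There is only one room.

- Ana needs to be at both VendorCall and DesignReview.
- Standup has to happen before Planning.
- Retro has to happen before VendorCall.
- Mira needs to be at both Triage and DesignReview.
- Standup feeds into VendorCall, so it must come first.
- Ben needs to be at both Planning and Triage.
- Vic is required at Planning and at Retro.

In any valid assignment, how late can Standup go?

Downstream work caps Standup at 2pm.
Standup at 1pm is achievable: Retro -> 10am, DesignReview -> 12pm, Standup -> 1pm, Planning -> 3pm, VendorCall -> 2pm, Triage -> 11am.
Nothing later works — the conflict and capacity constraints rule out every hour after 1pm.

1pm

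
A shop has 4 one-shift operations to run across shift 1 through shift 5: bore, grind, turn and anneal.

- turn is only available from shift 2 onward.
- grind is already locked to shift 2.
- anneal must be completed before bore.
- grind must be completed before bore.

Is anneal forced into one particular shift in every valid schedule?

anneal can be shift 1 (e.g. bore in shift 3, anneal in shift 1, turn in shift 2, grind in shift 2) or shift 2 (e.g. bore in shift 3; turn in shift 2; anneal in shift 2; grind in shift 2).

No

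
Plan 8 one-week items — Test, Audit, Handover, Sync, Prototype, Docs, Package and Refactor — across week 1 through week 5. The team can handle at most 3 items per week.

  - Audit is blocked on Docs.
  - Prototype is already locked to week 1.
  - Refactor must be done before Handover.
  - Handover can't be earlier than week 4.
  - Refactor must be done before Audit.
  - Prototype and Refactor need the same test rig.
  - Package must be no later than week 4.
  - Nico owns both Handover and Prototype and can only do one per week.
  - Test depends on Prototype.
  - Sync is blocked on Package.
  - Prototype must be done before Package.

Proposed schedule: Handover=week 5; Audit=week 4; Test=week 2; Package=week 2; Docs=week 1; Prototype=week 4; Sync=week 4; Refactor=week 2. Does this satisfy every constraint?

No — it violates: Prototype is already locked to week 1

Prototype is already locked to week 1 — violated.
Refactor must be done before Audit — holds.
Prototype must be done before Package — violated.
Prototype and Refactor need the same test rig — holds.
Package must be no later than week 4 — holds.
Sync is blocked on Package — holds.
Refactor must be done before Handover — holds.
Test depends on Prototype — violated.
The team can handle at most 3 items per week — holds.
Audit is blocked on Docs — holds.
Nico owns both Handover and Prototype and can only do one per week — holds.
Handover can't be earlier than week 4 — holds.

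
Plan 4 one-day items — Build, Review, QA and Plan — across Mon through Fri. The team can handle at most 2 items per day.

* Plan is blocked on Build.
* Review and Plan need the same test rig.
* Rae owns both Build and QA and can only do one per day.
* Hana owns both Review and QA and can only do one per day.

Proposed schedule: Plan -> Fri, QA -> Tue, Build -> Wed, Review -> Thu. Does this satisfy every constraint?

Yes, all constraints hold

Hana owns both Review and QA and can only do one per day — holds.
Rae owns both Build and QA and can only do one per day — holds.
The team can handle at most 2 items per day — holds.
Plan is blocked on Build — holds.
Review and Plan need the same test rig — holds.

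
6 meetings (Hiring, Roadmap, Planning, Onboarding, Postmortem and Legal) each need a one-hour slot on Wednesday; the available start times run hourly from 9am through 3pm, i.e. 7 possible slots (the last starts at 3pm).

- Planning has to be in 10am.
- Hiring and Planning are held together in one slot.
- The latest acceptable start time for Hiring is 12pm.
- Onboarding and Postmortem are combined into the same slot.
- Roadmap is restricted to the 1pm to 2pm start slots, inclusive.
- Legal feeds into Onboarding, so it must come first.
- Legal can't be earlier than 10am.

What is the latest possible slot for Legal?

2pm

Legal is available from 10am; downstream work caps Legal at 2pm.
Legal at 2pm is achievable: Roadmap -> 1pm, Onboarding -> 3pm, Hiring -> 10am, Postmortem -> 3pm, Planning -> 10am, Legal -> 2pm.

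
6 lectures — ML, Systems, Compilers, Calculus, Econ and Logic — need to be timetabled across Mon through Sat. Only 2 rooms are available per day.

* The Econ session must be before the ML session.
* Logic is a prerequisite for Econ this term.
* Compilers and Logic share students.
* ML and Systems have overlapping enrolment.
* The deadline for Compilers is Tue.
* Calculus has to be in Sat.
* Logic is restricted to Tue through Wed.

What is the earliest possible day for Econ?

Precedence pushes Econ to at least Wed; downstream work caps Econ at Fri.
Econ at Wed is achievable: Compilers=Mon; Systems=Mon; Calculus=Sat; Econ=Wed; Logic=Tue; ML=Thu.

Wed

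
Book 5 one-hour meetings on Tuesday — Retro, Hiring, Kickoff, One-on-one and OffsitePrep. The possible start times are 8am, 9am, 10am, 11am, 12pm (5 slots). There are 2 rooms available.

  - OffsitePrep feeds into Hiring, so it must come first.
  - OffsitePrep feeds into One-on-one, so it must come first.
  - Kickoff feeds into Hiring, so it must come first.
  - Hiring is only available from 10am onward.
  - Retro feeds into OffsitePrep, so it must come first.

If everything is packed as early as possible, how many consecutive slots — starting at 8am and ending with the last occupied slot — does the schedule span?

The precedence chain requires at least 3 distinct slots.
With at most 2 per slot and 5 meetings, at least 3 slots are needed.
3 works (last occupied slot: 10am): for example One-on-one=10am, Retro=8am, Kickoff=8am, Hiring=10am, OffsitePrep=9am.

3 slots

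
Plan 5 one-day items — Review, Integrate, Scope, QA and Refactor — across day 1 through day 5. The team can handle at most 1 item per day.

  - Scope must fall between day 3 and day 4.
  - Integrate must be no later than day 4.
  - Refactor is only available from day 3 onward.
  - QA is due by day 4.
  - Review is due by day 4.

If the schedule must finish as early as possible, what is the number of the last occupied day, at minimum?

With at most 1 per day and 5 work items, at least 5 days are needed.
Scope can't be placed before day 3, so the schedule must run through at least day 3.
5 works (last occupied day: day 5): for example Scope in day 3, QA in day 4, Integrate in day 2, Refactor in day 5, Review in day 1.

day 5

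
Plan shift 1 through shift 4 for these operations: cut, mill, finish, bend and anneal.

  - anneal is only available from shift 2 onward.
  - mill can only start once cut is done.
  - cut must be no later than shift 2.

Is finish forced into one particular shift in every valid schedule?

No

finish can be shift 1 (e.g. cut in shift 1; mill in shift 2; anneal in shift 2; bend in shift 1; finish in shift 1) or shift 2 (e.g. bend in shift 1; mill in shift 2; anneal in shift 2; cut in shift 1; finish in shift 2).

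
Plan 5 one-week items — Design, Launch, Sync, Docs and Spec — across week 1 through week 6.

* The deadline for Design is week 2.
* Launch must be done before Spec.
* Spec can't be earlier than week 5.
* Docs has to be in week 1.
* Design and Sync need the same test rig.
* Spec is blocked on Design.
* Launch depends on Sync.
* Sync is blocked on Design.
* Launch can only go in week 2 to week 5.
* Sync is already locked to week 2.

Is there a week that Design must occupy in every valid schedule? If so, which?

week 1

Design's window is week 1–week 2.
Sync is fixed at week 2, and Design can't share a week with Sync.
So Design must be week 1.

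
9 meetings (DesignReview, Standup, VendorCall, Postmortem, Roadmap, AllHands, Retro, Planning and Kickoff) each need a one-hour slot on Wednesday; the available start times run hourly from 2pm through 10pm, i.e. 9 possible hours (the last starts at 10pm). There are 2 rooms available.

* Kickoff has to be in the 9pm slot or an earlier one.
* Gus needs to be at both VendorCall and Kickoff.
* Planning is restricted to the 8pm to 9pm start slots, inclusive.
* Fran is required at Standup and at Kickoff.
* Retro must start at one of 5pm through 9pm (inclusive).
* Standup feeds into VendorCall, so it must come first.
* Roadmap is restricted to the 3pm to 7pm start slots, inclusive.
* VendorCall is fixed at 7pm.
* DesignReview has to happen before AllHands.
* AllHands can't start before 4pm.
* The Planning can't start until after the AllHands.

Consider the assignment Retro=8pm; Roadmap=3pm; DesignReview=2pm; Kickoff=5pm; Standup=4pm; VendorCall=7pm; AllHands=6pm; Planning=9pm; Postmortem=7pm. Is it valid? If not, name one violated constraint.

Yes, all constraints hold

The Planning can't start until after the AllHands — holds.
Gus needs to be at both VendorCall and Kickoff — holds.
Planning is restricted to the 8pm to 9pm start slots, inclusive — holds.
DesignReview has to happen before AllHands — holds.
AllHands can't start before 4pm — holds.
There are 2 rooms available — holds.
Kickoff has to be in the 9pm slot or an earlier one — holds.
VendorCall is fixed at 7pm — holds.
Retro must start at one of 5pm through 9pm (inclusive) — holds.
Standup feeds into VendorCall, so it must come first — holds.
Fran is required at Standup and at Kickoff — holds.
Roadmap is restricted to the 3pm to 7pm start slots, inclusive — holds.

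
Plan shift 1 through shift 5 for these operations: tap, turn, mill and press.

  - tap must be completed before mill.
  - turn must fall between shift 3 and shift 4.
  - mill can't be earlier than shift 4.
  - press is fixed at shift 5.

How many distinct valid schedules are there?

Splitting on tap: it can be shift 1 (4), shift 2 (4), shift 3 (4), shift 4 (2). Listing each branch's schedules as (turn, mill, press) by shift number:
tap=shift 1: (3,4,5) (3,5,5) (4,4,5) (4,5,5) — 4.
tap=shift 2: (3,4,5) (3,5,5) (4,4,5) (4,5,5) — 4.
tap=shift 3: (3,4,5) (3,5,5) (4,4,5) (4,5,5) — 4.
tap=shift 4: (3,5,5) (4,5,5) — 2.
Summing: 4 + 4 + 4 + 2 = 14.

14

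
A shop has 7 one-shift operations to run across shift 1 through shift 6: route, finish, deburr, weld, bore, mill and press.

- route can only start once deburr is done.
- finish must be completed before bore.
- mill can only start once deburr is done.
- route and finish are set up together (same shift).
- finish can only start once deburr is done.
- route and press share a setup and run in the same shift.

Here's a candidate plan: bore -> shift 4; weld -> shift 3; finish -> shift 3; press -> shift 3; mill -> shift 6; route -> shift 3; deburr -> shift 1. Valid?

Yes, all constraints hold

route and press share a setup and run in the same shift — holds.
route and finish are set up together (same shift) — holds.
finish can only start once deburr is done — holds.
route can only start once deburr is done — holds.
finish must be completed before bore — holds.
mill can only start once deburr is done — holds.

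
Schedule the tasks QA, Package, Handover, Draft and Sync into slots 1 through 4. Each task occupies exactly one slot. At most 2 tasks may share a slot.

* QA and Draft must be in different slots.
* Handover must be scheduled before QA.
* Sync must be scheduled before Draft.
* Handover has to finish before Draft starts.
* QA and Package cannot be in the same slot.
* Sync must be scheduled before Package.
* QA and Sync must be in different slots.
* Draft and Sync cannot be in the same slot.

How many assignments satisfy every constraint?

Splitting on QA: it can be 2 (5), 3 (8), 4 (8). Listing each branch's schedules as (Package, Handover, Draft, Sync):
QA=2: (3,1,3,1) (3,1,4,1) (4,1,3,1) (4,1,4,1) (4,1,4,3) — 5.
QA=3: (2,1,2,1) (2,1,4,1) (2,2,4,1) (4,1,2,1) (4,1,4,1) (4,1,4,2) (4,2,4,1) (4,2,4,2) — 8.
QA=4: (2,1,2,1) (2,1,3,1) (2,2,3,1) (3,1,2,1) (3,1,3,1) (3,1,3,2) (3,2,3,1) (3,2,3,2) — 8.
Summing: 5 + 8 + 8 = 21.

21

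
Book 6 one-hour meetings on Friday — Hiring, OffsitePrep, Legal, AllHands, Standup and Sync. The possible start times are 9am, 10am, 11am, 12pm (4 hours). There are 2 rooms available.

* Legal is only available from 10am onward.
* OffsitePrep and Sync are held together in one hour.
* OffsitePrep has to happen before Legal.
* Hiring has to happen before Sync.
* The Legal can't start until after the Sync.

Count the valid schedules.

28

Splitting on Hiring: it can be 9am (21), 10am (7). Listing each branch's schedules as (OffsitePrep, Legal, AllHands, Standup, Sync):
Hiring=9am: (10am,11am,9am,11am,10am) (10am,11am,9am,12pm,10am) (10am,11am,11am,9am,10am) (10am,11am,11am,12pm,10am) (10am,11am,12pm,9am,10am) (10am,11am,12pm,11am,10am) (10am,11am,12pm,12pm,10am) (10am,12pm,9am,11am,10am) (10am,12pm,9am,12pm,10am) (10am,12pm,11am,9am,10am) (10am,12pm,11am,11am,10am) (10am,12pm,11am,12pm,10am) (10am,12pm,12pm,9am,10am) (10am,12pm,12pm,11am,10am) (11am,12pm,9am,10am,11am) (11am,12pm,9am,12pm,11am) (11am,12pm,10am,9am,11am) (11am,12pm,10am,10am,11am) (11am,12pm,10am,12pm,11am) (11am,12pm,12pm,9am,11am) (11am,12pm,12pm,10am,11am) — 21.
Hiring=10am: (11am,12pm,9am,9am,11am) (11am,12pm,9am,10am,11am) (11am,12pm,9am,12pm,11am) (11am,12pm,10am,9am,11am) (11am,12pm,10am,12pm,11am) (11am,12pm,12pm,9am,11am) (11am,12pm,12pm,10am,11am) — 7.
Summing: 21 + 7 = 28.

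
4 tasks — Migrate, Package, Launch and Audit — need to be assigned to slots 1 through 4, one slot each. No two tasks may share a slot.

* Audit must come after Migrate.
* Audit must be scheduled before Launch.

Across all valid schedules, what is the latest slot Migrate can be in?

Downstream work caps Migrate at 2.
Migrate at 2 is achievable: Launch=4, Audit=3, Package=1, Migrate=2.

2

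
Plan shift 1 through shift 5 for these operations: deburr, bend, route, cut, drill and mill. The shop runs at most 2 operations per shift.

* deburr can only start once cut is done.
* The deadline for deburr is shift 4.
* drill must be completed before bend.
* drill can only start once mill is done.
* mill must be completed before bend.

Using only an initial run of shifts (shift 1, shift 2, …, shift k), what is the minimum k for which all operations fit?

The precedence chain requires at least 3 distinct shifts.
With at most 2 per shift and 6 operations, at least 3 shifts are needed.
3 works (last occupied shift: shift 3): for example drill in shift 2; deburr in shift 2; bend in shift 3; mill in shift 1; route in shift 3; cut in shift 1.

3 shifts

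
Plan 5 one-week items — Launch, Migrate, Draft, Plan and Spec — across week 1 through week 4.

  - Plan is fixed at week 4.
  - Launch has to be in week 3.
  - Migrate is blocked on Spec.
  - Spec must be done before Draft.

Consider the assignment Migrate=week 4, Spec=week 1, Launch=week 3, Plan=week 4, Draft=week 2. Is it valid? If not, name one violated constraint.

Launch has to be in week 3 — holds.
Plan is fixed at week 4 — holds.
Spec must be done before Draft — holds.
Migrate is blocked on Spec — holds.

Yes, all constraints hold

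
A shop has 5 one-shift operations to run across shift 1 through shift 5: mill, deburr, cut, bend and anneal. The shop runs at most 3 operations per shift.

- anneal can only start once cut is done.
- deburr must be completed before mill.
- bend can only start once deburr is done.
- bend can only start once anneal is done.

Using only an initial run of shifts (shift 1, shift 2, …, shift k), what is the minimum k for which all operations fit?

The precedence chain requires at least 3 distinct shifts.
With at most 3 per shift and 5 operations, at least 2 shifts are needed.
3 works (last occupied shift: shift 3): for example anneal in shift 2, mill in shift 2, cut in shift 1, deburr in shift 1, bend in shift 3.

3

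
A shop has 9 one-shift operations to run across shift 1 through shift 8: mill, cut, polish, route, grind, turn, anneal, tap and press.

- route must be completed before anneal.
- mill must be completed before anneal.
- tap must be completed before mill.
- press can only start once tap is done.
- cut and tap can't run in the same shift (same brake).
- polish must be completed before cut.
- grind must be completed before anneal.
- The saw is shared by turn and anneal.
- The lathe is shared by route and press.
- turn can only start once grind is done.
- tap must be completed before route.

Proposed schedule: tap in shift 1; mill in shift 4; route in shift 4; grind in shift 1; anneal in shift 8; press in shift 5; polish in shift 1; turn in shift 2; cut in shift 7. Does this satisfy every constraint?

Yes

press can only start once tap is done — holds.
turn can only start once grind is done — holds.
polish must be completed before cut — holds.
grind must be completed before anneal — holds.
The saw is shared by turn and anneal — holds.
cut and tap can't run in the same shift (same brake) — holds.
tap must be completed before route — holds.
tap must be completed before mill — holds.
route must be completed before anneal — holds.
mill must be completed before anneal — holds.
The lathe is shared by route and press — holds.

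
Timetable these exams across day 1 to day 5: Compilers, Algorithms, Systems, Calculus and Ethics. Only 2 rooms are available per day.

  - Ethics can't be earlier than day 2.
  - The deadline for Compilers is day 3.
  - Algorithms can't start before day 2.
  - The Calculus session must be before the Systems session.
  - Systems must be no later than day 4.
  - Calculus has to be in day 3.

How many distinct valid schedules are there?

35

Splitting on Compilers: it can be day 1 (14), day 2 (13), day 3 (8). Listing each branch's schedules as (Algorithms, Systems, Calculus, Ethics) by day number:
Compilers=day 1: (2,4,3,2) (2,4,3,3) (2,4,3,4) (2,4,3,5) (3,4,3,2) (3,4,3,4) (3,4,3,5) (4,4,3,2) (4,4,3,3) (4,4,3,5) (5,4,3,2) (5,4,3,3) (5,4,3,4) (5,4,3,5) — 14.
Compilers=day 2: (2,4,3,3) (2,4,3,4) (2,4,3,5) (3,4,3,2) (3,4,3,4) (3,4,3,5) (4,4,3,2) (4,4,3,3) (4,4,3,5) (5,4,3,2) (5,4,3,3) (5,4,3,4) (5,4,3,5) — 13.
Compilers=day 3: (2,4,3,2) (2,4,3,4) (2,4,3,5) (4,4,3,2) (4,4,3,5) (5,4,3,2) (5,4,3,4) (5,4,3,5) — 8.
Summing: 14 + 13 + 8 = 35.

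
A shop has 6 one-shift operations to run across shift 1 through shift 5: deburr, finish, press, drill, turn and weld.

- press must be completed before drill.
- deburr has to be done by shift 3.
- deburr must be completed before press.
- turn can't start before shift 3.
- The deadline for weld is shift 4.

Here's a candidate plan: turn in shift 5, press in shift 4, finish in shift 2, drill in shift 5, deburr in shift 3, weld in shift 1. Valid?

deburr must be completed before press — holds.
The deadline for weld is shift 4 — holds.
press must be completed before drill — holds.
turn can't start before shift 3 — holds.
deburr has to be done by shift 3 — holds.

Valid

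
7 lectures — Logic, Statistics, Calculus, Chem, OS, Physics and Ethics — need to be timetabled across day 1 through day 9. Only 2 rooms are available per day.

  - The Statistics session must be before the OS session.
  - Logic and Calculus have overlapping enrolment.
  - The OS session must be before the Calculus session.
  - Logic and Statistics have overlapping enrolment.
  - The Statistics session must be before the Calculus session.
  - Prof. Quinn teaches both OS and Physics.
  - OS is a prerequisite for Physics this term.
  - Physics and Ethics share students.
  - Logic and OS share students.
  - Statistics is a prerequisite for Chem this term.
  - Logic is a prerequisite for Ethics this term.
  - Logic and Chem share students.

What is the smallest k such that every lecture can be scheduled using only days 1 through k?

The precedence chain requires at least 3 distinct days.
With at most 2 per day and 7 lectures, at least 4 days are needed.
4 works (last occupied day: day 4): for example Statistics -> day 1; Chem -> day 2; OS -> day 2; Calculus -> day 4; Logic -> day 3; Ethics -> day 4; Physics -> day 3.

4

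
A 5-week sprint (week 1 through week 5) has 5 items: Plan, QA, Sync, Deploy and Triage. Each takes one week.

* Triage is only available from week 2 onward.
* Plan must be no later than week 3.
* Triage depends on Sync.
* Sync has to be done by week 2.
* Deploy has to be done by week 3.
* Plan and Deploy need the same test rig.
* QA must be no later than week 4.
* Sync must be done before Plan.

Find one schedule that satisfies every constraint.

Plan in week 2; Deploy in week 1; QA in week 1; Sync in week 1; Triage in week 2

Checking: Sync(week 1) before Plan(week 2); Sync(week 1) before Triage(week 2); Plan(week 2) != Deploy(week 1); Deploy=week 1 in [week 1,week 3]; QA=week 1 in [week 1,week 4]; Sync=week 1 in [week 1,week 2]; Plan=week 2 in [week 1,week 3]; Triage=week 2 in [week 2,week 5].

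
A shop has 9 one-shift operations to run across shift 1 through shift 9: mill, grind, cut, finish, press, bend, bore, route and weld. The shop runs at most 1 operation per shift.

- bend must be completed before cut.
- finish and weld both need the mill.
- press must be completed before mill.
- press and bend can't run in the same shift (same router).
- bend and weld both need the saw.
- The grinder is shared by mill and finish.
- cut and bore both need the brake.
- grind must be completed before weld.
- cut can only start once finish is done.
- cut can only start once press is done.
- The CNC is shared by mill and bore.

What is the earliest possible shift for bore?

shift 1

bore at shift 1 is achievable: bore=shift 1, grind=shift 7, bend=shift 4, route=shift 9, cut=shift 5, finish=shift 3, press=shift 2, mill=shift 6, weld=shift 8.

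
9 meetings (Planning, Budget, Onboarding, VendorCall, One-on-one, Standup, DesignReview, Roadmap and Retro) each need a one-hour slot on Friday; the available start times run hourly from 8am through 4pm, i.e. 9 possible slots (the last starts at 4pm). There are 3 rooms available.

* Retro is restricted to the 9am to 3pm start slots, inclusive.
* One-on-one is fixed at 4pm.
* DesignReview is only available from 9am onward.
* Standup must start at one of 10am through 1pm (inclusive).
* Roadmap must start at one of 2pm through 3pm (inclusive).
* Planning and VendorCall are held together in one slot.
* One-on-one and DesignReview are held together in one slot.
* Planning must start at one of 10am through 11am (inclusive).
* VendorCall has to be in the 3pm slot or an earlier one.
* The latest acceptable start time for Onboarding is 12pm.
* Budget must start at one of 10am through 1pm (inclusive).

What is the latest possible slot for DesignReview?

DesignReview is available from 9am; DesignReview must be in the same slot as One-on-one, which can't be before 4pm, so DesignReview is at least 4pm.
DesignReview at 4pm is achievable: DesignReview=4pm, One-on-one=4pm, Retro=9am, Roadmap=2pm, VendorCall=10am, Budget=10am, Onboarding=8am, Planning=10am, Standup=11am.

4pm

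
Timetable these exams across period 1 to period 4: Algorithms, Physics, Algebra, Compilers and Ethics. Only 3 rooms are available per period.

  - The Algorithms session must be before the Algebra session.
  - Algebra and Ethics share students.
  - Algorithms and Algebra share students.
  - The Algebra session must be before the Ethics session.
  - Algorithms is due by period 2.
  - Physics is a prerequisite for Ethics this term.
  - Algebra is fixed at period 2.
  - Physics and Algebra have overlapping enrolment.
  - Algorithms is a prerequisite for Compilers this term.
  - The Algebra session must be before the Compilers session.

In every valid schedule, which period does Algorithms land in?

Algorithms's window is period 1–period 2.
Algebra is fixed at period 2, and Algorithms can't share a period with Algebra.
So Algorithms must be period 1.

period 1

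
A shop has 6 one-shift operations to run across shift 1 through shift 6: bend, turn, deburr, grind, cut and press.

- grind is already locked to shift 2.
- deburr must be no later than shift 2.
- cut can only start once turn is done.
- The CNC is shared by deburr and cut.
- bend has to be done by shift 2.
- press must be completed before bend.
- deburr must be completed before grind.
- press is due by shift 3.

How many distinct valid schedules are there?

15

Splitting on turn: it can be shift 1 (5), shift 2 (4), shift 3 (3), shift 4 (2), shift 5 (1). Listing each branch's schedules as (bend, deburr, grind, cut, press) by shift number:
turn=shift 1: (2,1,2,2,1) (2,1,2,3,1) (2,1,2,4,1) (2,1,2,5,1) (2,1,2,6,1) — 5.
turn=shift 2: (2,1,2,3,1) (2,1,2,4,1) (2,1,2,5,1) (2,1,2,6,1) — 4.
turn=shift 3: (2,1,2,4,1) (2,1,2,5,1) (2,1,2,6,1) — 3.
turn=shift 4: (2,1,2,5,1) (2,1,2,6,1) — 2.
turn=shift 5: (2,1,2,6,1) — 1.
Summing: 5 + 4 + 3 + 2 + 1 = 15.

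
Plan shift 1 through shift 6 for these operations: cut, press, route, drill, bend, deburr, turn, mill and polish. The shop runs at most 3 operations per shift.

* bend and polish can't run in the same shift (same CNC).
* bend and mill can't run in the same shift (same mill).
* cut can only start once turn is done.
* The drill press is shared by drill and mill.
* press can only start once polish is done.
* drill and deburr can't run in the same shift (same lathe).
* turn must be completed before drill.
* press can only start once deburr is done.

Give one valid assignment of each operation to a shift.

polish in shift 1, turn in shift 1, route in shift 3, press in shift 2, drill in shift 2, bend in shift 3, cut in shift 2, deburr in shift 1, mill in shift 4

Checking: turn(shift 1) before drill(shift 2); polish(shift 1) before press(shift 2); turn(shift 1) before cut(shift 2); deburr(shift 1) before press(shift 2); bend(shift 3) != polish(shift 1); bend(shift 3) != mill(shift 4); drill(shift 2) != deburr(shift 1); drill(shift 2) != mill(shift 4); max 3 per shift (cap 3).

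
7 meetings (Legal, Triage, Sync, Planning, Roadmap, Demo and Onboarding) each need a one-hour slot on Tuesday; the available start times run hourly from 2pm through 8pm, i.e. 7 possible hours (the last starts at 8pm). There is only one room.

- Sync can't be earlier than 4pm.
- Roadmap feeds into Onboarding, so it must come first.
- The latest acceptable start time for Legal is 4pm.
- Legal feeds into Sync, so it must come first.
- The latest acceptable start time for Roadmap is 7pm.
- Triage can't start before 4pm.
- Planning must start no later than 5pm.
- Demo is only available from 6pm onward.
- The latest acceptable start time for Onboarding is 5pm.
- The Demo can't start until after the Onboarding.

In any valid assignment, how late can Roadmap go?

Roadmap's own window allows nothing later than 7pm; downstream work caps Roadmap at 4pm.
Roadmap at 4pm is achievable: Planning=3pm; Onboarding=5pm; Legal=2pm; Triage=8pm; Demo=6pm; Sync=7pm; Roadmap=4pm.

4pm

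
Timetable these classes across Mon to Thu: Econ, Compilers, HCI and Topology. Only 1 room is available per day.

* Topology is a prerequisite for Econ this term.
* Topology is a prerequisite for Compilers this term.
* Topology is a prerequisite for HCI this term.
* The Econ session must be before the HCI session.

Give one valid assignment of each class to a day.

HCI in Wed, Topology in Mon, Compilers in Thu, Econ in Tue

Checking: Econ(Tue) before HCI(Wed); Topology(Mon) before Econ(Tue); Topology(Mon) before HCI(Wed); Topology(Mon) before Compilers(Thu); max 1 per day (cap 1).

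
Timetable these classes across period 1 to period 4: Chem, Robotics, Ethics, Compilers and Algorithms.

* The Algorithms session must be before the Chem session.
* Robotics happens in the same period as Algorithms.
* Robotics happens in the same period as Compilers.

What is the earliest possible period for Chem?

period 2

Precedence pushes Chem to at least period 2.
Chem at period 2 is achievable: Robotics -> period 1; Compilers -> period 1; Ethics -> period 1; Algorithms -> period 1; Chem -> period 2.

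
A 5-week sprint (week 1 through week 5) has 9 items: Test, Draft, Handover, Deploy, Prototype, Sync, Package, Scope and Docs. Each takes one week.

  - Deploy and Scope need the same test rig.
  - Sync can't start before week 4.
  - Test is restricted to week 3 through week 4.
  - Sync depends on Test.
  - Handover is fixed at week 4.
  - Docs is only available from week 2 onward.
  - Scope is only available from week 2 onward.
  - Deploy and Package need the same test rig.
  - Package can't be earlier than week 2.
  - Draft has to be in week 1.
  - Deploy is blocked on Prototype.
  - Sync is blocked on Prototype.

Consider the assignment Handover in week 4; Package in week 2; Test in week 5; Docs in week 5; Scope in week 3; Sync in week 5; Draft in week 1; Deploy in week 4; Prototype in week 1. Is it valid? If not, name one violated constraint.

Draft has to be in week 1 — holds.
Sync depends on Test — violated.
Scope is only available from week 2 onward — holds.
Sync is blocked on Prototype — holds.
Handover is fixed at week 4 — holds.
Sync can't start before week 4 — holds.
Deploy and Scope need the same test rig — holds.
Deploy and Package need the same test rig — holds.
Docs is only available from week 2 onward — holds.
Deploy is blocked on Prototype — holds.
Package can't be earlier than week 2 — holds.
Test is restricted to week 3 through week 4 — violated.

No. Test is restricted to week 3 through week 4 is not satisfied.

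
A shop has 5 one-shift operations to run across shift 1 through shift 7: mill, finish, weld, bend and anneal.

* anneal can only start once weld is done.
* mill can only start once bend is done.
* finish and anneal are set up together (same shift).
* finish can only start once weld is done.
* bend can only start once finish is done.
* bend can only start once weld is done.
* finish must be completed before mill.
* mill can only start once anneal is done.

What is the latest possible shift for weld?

shift 4

Downstream work caps weld at shift 4.
weld at shift 4 is achievable: bend -> shift 6; finish -> shift 5; weld -> shift 4; anneal -> shift 5; mill -> shift 7.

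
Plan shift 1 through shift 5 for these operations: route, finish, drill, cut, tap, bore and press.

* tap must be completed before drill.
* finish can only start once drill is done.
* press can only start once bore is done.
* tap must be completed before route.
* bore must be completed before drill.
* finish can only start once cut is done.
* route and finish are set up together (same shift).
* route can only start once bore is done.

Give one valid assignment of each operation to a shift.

route -> shift 3, finish -> shift 3, cut -> shift 1, bore -> shift 1, press -> shift 2, tap -> shift 1, drill -> shift 2

Checking: tap(shift 1) before drill(shift 2); bore(shift 1) before press(shift 2); tap(shift 1) before route(shift 3); bore(shift 1) before route(shift 3); drill(shift 2) before finish(shift 3); cut(shift 1) before finish(shift 3); bore(shift 1) before drill(shift 2); route = finish = shift 3.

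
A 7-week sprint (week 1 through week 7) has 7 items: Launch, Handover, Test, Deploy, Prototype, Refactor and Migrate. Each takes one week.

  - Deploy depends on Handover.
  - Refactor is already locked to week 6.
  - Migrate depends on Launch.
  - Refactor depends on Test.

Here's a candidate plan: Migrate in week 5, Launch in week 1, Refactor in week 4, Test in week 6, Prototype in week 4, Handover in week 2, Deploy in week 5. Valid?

Refactor is already locked to week 6 — violated.
Refactor depends on Test — violated.
Deploy depends on Handover — holds.
Migrate depends on Launch — holds.

No — it violates: Refactor depends on Test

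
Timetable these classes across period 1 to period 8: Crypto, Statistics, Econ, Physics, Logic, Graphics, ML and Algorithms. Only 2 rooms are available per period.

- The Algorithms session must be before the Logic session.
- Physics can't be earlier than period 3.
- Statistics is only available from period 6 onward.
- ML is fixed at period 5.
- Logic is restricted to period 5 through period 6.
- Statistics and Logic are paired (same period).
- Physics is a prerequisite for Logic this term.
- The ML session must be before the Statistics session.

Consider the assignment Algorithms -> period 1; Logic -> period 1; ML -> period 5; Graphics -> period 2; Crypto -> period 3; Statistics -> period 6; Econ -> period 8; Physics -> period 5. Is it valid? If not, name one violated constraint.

Invalid. Statistics and Logic are paired (same period).

The Algorithms session must be before the Logic session — violated.
Statistics is only available from period 6 onward — holds.
Only 2 rooms are available per period — holds.
Physics is a prerequisite for Logic this term — violated.
Logic is restricted to period 5 through period 6 — violated.
The ML session must be before the Statistics session — holds.
Statistics and Logic are paired (same period) — violated.
Physics can't be earlier than period 3 — holds.
ML is fixed at period 5 — holds.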